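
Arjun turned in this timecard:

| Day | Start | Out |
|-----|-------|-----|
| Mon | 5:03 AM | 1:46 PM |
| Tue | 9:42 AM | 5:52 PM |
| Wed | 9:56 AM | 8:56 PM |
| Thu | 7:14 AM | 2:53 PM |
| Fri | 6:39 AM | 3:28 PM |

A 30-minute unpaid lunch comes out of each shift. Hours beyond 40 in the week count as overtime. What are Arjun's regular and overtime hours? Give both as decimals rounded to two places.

Mon: 5:03 AM–1:46 PM = 8 h 43 min; less 30 min break → 8 h 13 min
Tue: 9:42 AM–5:52 PM = 8 h 10 min; less 30 min break → 7 h 40 min
Wed: 9:56 AM–8:56 PM = 11 h 0 min; less 30 min break → 10 h 30 min
Thu: 7:14 AM–2:53 PM = 7 h 39 min; less 30 min break → 7 h 9 min
Fri: 6:39 AM–3:28 PM = 8 h 49 min; less 30 min break → 8 h 19 min
Total worked: 41 h 51 min = 41.85 h.
Threshold 40 h → overtime 1 h 51 min, regular 40 h 0 min.

Regular 40.00 hours, overtime 1.85 hours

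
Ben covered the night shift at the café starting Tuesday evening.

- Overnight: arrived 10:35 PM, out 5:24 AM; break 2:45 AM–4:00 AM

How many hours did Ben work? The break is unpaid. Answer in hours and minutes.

5 h 34 min

Overnight: 10:35 PM → midnight = 1 h 25 min; midnight → 5:24 AM = 5 h 24 min; span 6 h 49 min; less 75 min break → 5 h 34 min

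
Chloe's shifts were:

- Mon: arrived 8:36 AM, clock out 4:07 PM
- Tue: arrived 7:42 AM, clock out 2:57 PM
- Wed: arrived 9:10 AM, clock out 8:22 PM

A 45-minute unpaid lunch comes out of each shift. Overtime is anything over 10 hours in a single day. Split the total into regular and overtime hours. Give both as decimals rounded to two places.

Mon: 8:36 AM–4:07 PM = 7 h 31 min; less 45 min break → 6 h 46 min
Tue: 7:42 AM–2:57 PM = 7 h 15 min; less 45 min break → 6 h 30 min
Wed: 9:10 AM–8:22 PM = 11 h 12 min; less 45 min break → 10 h 27 min
Mon reg 6 h 46 min / OT 0 h 0 min; Tue reg 6 h 30 min / OT 0 h 0 min; Wed reg 10 h 0 min / OT 0 h 27 min.
Totals: regular 23 h 16 min, overtime 0 h 27 min.

Regular 23.27 hours, overtime 0.45 hours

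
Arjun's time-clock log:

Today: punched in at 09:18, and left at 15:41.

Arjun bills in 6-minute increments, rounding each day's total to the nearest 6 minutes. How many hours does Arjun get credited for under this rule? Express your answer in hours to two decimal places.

6.40 hours

Today: 09:18–15:41 = 6 h 23 min → rounds to 6 h 24 min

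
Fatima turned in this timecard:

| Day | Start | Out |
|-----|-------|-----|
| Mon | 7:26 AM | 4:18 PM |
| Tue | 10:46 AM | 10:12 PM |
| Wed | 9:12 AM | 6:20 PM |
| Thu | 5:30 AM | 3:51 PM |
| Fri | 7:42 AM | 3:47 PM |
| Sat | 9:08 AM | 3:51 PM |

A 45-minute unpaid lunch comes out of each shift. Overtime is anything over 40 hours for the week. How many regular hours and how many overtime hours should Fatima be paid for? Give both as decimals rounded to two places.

Regular 40.00 hours, overtime 10.08 hours

Mon: 7:26 AM–4:18 PM = 8 h 52 min; less 45 min break → 8 h 7 min
Tue: 10:46 AM–10:12 PM = 11 h 26 min; less 45 min break → 10 h 41 min
Wed: 9:12 AM–6:20 PM = 9 h 8 min; less 45 min break → 8 h 23 min
Thu: 5:30 AM–3:51 PM = 10 h 21 min; less 45 min break → 9 h 36 min
Fri: 7:42 AM–3:47 PM = 8 h 5 min; less 45 min break → 7 h 20 min
Sat: 9:08 AM–3:51 PM = 6 h 43 min; less 45 min break → 5 h 58 min
Total worked: 50 h 5 min = 50.08 h.
Threshold 40 h → overtime 10 h 5 min, regular 40 h 0 min.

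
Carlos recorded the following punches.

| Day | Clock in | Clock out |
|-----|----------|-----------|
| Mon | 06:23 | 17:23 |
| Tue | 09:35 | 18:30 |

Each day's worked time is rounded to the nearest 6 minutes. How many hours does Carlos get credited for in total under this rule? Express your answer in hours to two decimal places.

19.90 hours

Mon: 06:23–17:23 = 11 h 0 min → rounds to 11 h 0 min
Tue: 09:35–18:30 = 8 h 55 min → rounds to 8 h 54 min
Total credited: 19 h 54 min.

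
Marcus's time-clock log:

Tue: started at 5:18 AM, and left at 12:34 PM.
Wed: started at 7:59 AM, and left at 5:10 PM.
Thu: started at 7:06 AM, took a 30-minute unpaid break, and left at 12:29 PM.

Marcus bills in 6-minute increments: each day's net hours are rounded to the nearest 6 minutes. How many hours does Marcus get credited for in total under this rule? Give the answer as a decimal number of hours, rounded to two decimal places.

21.40 hours

Tue: 5:18 AM–12:34 PM = 7 h 16 min → rounds to 7 h 18 min
Wed: 7:59 AM–5:10 PM = 9 h 11 min → rounds to 9 h 12 min
Thu: 7:06 AM–12:29 PM = 5 h 23 min − 30 min = 4 h 53 min → rounds to 4 h 54 min
Total credited: 21 h 24 min.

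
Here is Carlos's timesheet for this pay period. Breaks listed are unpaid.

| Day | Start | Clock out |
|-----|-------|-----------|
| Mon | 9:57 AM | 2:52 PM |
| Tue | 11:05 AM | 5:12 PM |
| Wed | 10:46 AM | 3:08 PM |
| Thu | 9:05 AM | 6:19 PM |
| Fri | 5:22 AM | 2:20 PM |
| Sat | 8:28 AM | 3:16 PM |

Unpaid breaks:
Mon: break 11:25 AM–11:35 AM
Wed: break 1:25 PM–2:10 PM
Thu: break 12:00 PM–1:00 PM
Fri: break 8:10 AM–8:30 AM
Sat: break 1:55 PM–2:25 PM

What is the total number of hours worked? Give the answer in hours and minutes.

Mon: 9:57 AM–2:52 PM = 4 h 55 min; less 10 min break → 4 h 45 min
Tue: 11:05 AM–5:12 PM = 6 h 7 min
Wed: 10:46 AM–3:08 PM = 4 h 22 min; less 45 min break → 3 h 37 min
Thu: 9:05 AM–6:19 PM = 9 h 14 min; less 60 min break → 8 h 14 min
Fri: 5:22 AM–2:20 PM = 8 h 58 min; less 20 min break → 8 h 38 min
Sat: 8:28 AM–3:16 PM = 6 h 48 min; less 30 min break → 6 h 18 min
Total: 4 h 45 min + 6 h 7 min + 3 h 37 min + 8 h 14 min + 8 h 38 min + 6 h 18 min = 37 h 39 min.

37 h 39 min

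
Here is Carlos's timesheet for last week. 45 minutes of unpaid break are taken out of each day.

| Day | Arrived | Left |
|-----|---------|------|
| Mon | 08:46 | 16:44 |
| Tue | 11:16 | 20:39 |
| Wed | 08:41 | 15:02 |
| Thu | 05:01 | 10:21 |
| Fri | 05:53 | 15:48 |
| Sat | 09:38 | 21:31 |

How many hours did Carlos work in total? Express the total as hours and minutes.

46 h 20 min

Mon: 08:46–16:44 = 7 h 58 min; less 45 min break → 7 h 13 min
Tue: 11:16–20:39 = 9 h 23 min; less 45 min break → 8 h 38 min
Wed: 08:41–15:02 = 6 h 21 min; less 45 min break → 5 h 36 min
Thu: 05:01–10:21 = 5 h 20 min; less 45 min break → 4 h 35 min
Fri: 05:53–15:48 = 9 h 55 min; less 45 min break → 9 h 10 min
Sat: 09:38–21:31 = 11 h 53 min; less 45 min break → 11 h 8 min
Total: 7 h 13 min + 8 h 38 min + 5 h 36 min + 4 h 35 min + 9 h 10 min + 11 h 8 min = 46 h 20 min.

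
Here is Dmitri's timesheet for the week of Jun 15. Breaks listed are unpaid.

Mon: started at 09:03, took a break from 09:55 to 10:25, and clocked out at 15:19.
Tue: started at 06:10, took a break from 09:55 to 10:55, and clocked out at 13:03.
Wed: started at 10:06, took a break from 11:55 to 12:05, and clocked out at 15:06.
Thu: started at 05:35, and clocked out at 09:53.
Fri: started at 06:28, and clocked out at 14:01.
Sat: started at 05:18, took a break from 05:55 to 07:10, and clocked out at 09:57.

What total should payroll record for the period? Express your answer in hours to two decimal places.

31.73 hours

Mon: 09:03–15:19 = 6 h 16 min; less 30 min break → 5 h 46 min
Tue: 06:10–13:03 = 6 h 53 min; less 60 min break → 5 h 53 min
Wed: 10:06–15:06 = 5 h 0 min; less 10 min break → 4 h 50 min
Thu: 05:35–09:53 = 4 h 18 min
Fri: 06:28–14:01 = 7 h 33 min
Sat: 05:18–09:57 = 4 h 39 min; less 75 min break → 3 h 24 min
Total: 5 h 46 min + 5 h 53 min + 4 h 50 min + 4 h 18 min + 7 h 33 min + 3 h 24 min = 31 h 44 min.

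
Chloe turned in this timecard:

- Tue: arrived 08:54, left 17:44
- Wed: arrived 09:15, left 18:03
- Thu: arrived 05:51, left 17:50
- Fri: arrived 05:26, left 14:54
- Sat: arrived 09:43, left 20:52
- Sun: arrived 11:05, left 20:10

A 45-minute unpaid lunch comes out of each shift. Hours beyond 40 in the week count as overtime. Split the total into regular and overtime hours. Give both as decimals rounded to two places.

Tue: 08:54–17:44 = 8 h 50 min; less 45 min break → 8 h 5 min
Wed: 09:15–18:03 = 8 h 48 min; less 45 min break → 8 h 3 min
Thu: 05:51–17:50 = 11 h 59 min; less 45 min break → 11 h 14 min
Fri: 05:26–14:54 = 9 h 28 min; less 45 min break → 8 h 43 min
Sat: 09:43–20:52 = 11 h 9 min; less 45 min break → 10 h 24 min
Sun: 11:05–20:10 = 9 h 5 min; less 45 min break → 8 h 20 min
Total worked: 54 h 49 min = 54.82 h.
Threshold 40 h → overtime 14 h 49 min, regular 40 h 0 min.

Regular 40.00 hours, overtime 14.82 hours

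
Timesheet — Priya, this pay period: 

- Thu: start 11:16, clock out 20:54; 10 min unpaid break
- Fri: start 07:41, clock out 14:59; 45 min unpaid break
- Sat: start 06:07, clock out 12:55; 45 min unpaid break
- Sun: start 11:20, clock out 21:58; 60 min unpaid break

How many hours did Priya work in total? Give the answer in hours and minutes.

31 h 42 min

Thu: 11:16–20:54 = 9 h 38 min; less 10 min break → 9 h 28 min
Fri: 07:41–14:59 = 7 h 18 min; less 45 min break → 6 h 33 min
Sat: 06:07–12:55 = 6 h 48 min; less 45 min break → 6 h 3 min
Sun: 11:20–21:58 = 10 h 38 min; less 60 min break → 9 h 38 min
Total: 9 h 28 min + 6 h 33 min + 6 h 3 min + 9 h 38 min = 31 h 42 min.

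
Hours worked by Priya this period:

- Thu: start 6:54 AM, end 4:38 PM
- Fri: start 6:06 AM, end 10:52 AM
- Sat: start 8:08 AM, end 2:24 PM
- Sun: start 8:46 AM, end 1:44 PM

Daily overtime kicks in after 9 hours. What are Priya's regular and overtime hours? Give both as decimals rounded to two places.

Thu: 6:54 AM–4:38 PM = 9 h 44 min
Fri: 6:06 AM–10:52 AM = 4 h 46 min
Sat: 8:08 AM–2:24 PM = 6 h 16 min
Sun: 8:46 AM–1:44 PM = 4 h 58 min
Thu reg 9 h 0 min / OT 0 h 44 min; Fri reg 4 h 46 min / OT 0 h 0 min; Sat reg 6 h 16 min / OT 0 h 0 min; Sun reg 4 h 58 min / OT 0 h 0 min.
Totals: regular 25 h 0 min, overtime 0 h 44 min.

Regular 25.00 hours, overtime 0.73 hours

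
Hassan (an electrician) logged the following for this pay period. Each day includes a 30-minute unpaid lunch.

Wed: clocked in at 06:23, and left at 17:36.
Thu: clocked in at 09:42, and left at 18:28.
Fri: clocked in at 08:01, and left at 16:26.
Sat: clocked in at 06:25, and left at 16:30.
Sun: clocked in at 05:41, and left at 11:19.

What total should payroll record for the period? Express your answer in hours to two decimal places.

41.62 hours

Wed: 06:23–17:36 = 11 h 13 min; less 30 min break → 10 h 43 min
Thu: 09:42–18:28 = 8 h 46 min; less 30 min break → 8 h 16 min
Fri: 08:01–16:26 = 8 h 25 min; less 30 min break → 7 h 55 min
Sat: 06:25–16:30 = 10 h 5 min; less 30 min break → 9 h 35 min
Sun: 05:41–11:19 = 5 h 38 min; less 30 min break → 5 h 8 min
Total: 10 h 43 min + 8 h 16 min + 7 h 55 min + 9 h 35 min + 5 h 8 min = 41 h 37 min.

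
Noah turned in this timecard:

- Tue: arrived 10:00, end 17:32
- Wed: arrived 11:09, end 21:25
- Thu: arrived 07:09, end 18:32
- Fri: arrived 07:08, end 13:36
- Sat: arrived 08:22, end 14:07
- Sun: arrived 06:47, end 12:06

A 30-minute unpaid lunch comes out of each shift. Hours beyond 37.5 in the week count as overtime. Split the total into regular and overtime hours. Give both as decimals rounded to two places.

Tue: 10:00–17:32 = 7 h 32 min; less 30 min break → 7 h 2 min
Wed: 11:09–21:25 = 10 h 16 min; less 30 min break → 9 h 46 min
Thu: 07:09–18:32 = 11 h 23 min; less 30 min break → 10 h 53 min
Fri: 07:08–13:36 = 6 h 28 min; less 30 min break → 5 h 58 min
Sat: 08:22–14:07 = 5 h 45 min; less 30 min break → 5 h 15 min
Sun: 06:47–12:06 = 5 h 19 min; less 30 min break → 4 h 49 min
Total worked: 43 h 43 min = 43.72 h.
Threshold 37.5 h → overtime 6 h 13 min, regular 37 h 30 min.

Regular 37.50 hours, overtime 6.22 hours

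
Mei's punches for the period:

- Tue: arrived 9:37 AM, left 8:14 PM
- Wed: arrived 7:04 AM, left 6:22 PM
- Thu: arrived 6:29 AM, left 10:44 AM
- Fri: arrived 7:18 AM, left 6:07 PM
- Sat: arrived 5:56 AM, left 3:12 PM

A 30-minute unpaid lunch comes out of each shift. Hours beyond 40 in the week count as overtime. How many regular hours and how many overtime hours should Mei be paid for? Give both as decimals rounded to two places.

Regular 40.00 hours, overtime 3.75 hours

Tue: 9:37 AM–8:14 PM = 10 h 37 min; less 30 min break → 10 h 7 min
Wed: 7:04 AM–6:22 PM = 11 h 18 min; less 30 min break → 10 h 48 min
Thu: 6:29 AM–10:44 AM = 4 h 15 min; less 30 min break → 3 h 45 min
Fri: 7:18 AM–6:07 PM = 10 h 49 min; less 30 min break → 10 h 19 min
Sat: 5:56 AM–3:12 PM = 9 h 16 min; less 30 min break → 8 h 46 min
Total worked: 43 h 45 min = 43.75 h.
Threshold 40 h → overtime 3 h 45 min, regular 40 h 0 min.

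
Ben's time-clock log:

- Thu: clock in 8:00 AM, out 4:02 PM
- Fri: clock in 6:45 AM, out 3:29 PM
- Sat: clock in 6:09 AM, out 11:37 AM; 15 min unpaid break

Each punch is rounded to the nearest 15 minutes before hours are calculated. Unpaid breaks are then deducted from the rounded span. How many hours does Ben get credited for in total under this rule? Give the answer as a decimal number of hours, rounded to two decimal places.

Thu: in 8:00 AM→8:00 AM, out 4:02 PM→4:00 PM; 8 h 0 min
Fri: in 6:45 AM→6:45 AM, out 3:29 PM→3:30 PM; 8 h 45 min
Sat: in 6:09 AM→6:15 AM, out 11:37 AM→11:30 AM; 5 h 15 min − 15 min = 5 h 0 min
Total credited: 21 h 45 min.

21.75 hours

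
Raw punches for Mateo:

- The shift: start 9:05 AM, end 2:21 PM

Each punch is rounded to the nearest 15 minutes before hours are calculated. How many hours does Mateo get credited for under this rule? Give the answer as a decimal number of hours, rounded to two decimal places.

The shift: in 9:05 AM→9:00 AM, out 2:21 PM→2:15 PM; 5 h 15 min

5.25 hours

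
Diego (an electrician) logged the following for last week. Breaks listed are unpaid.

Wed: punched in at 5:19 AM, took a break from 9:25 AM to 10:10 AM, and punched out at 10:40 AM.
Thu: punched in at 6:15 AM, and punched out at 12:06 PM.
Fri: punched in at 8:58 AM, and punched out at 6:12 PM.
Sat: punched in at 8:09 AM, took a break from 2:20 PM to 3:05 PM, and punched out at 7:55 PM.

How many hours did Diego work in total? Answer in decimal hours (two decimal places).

30.70 hours

Wed: 5:19 AM–10:40 AM = 5 h 21 min; less 45 min break → 4 h 36 min
Thu: 6:15 AM–12:06 PM = 5 h 51 min
Fri: 8:58 AM–6:12 PM = 9 h 14 min
Sat: 8:09 AM–7:55 PM = 11 h 46 min; less 45 min break → 11 h 1 min
Total: 4 h 36 min + 5 h 51 min + 9 h 14 min + 11 h 1 min = 30 h 42 min.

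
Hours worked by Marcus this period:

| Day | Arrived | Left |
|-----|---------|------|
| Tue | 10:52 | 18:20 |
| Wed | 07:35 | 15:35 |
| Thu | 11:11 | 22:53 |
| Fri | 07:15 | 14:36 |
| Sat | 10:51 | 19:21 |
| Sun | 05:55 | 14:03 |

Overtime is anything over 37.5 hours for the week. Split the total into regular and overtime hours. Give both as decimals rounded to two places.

Regular 37.50 hours, overtime 13.65 hours

Tue: 10:52–18:20 = 7 h 28 min
Wed: 07:35–15:35 = 8 h 0 min
Thu: 11:11–22:53 = 11 h 42 min
Fri: 07:15–14:36 = 7 h 21 min
Sat: 10:51–19:21 = 8 h 30 min
Sun: 05:55–14:03 = 8 h 8 min
Total worked: 51 h 9 min = 51.15 h.
Threshold 37.5 h → overtime 13 h 39 min, regular 37 h 30 min.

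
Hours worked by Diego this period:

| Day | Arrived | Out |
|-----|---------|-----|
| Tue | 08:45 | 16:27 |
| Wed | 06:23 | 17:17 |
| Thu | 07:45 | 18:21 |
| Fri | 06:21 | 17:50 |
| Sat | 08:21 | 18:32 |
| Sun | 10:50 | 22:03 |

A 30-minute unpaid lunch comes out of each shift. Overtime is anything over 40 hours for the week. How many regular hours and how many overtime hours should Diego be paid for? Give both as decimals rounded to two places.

Tue: 08:45–16:27 = 7 h 42 min; less 30 min break → 7 h 12 min
Wed: 06:23–17:17 = 10 h 54 min; less 30 min break → 10 h 24 min
Thu: 07:45–18:21 = 10 h 36 min; less 30 min break → 10 h 6 min
Fri: 06:21–17:50 = 11 h 29 min; less 30 min break → 10 h 59 min
Sat: 08:21–18:32 = 10 h 11 min; less 30 min break → 9 h 41 min
Sun: 10:50–22:03 = 11 h 13 min; less 30 min break → 10 h 43 min
Total worked: 59 h 5 min = 59.08 h.
Threshold 40 h → overtime 19 h 5 min, regular 40 h 0 min.

Regular 40.00 hours, overtime 19.08 hours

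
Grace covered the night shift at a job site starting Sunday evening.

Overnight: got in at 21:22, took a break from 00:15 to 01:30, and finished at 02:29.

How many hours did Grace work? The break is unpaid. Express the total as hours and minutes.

Overnight: 21:22 → midnight = 2 h 38 min; midnight → 02:29 = 2 h 29 min; span 5 h 7 min; less 75 min break → 3 h 52 min

3 h 52 min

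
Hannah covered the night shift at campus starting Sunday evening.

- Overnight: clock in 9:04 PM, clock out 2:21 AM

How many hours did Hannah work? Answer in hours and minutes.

Overnight: 9:04 PM → midnight = 2 h 56 min; midnight → 2:21 AM = 2 h 21 min; span 5 h 17 min

5 h 17 min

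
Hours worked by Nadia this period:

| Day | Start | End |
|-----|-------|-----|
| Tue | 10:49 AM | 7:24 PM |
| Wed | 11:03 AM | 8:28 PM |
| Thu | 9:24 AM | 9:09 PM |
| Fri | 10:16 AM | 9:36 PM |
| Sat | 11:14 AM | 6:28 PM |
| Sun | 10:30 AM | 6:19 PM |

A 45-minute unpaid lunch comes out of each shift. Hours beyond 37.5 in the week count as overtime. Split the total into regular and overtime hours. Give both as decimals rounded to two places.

Regular 37.50 hours, overtime 14.13 hours

Tue: 10:49 AM–7:24 PM = 8 h 35 min; less 45 min break → 7 h 50 min
Wed: 11:03 AM–8:28 PM = 9 h 25 min; less 45 min break → 8 h 40 min
Thu: 9:24 AM–9:09 PM = 11 h 45 min; less 45 min break → 11 h 0 min
Fri: 10:16 AM–9:36 PM = 11 h 20 min; less 45 min break → 10 h 35 min
Sat: 11:14 AM–6:28 PM = 7 h 14 min; less 45 min break → 6 h 29 min
Sun: 10:30 AM–6:19 PM = 7 h 49 min; less 45 min break → 7 h 4 min
Total worked: 51 h 38 min = 51.63 h.
Threshold 37.5 h → overtime 14 h 8 min, regular 37 h 30 min.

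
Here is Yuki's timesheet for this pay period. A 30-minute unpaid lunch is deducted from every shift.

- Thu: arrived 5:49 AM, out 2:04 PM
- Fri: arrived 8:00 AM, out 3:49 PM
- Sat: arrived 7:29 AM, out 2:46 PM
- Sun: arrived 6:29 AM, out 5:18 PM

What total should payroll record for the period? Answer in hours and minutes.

32 h 10 min

Thu: 5:49 AM–2:04 PM = 8 h 15 min; less 30 min break → 7 h 45 min
Fri: 8:00 AM–3:49 PM = 7 h 49 min; less 30 min break → 7 h 19 min
Sat: 7:29 AM–2:46 PM = 7 h 17 min; less 30 min break → 6 h 47 min
Sun: 6:29 AM–5:18 PM = 10 h 49 min; less 30 min break → 10 h 19 min
Total: 7 h 45 min + 7 h 19 min + 6 h 47 min + 10 h 19 min = 32 h 10 min.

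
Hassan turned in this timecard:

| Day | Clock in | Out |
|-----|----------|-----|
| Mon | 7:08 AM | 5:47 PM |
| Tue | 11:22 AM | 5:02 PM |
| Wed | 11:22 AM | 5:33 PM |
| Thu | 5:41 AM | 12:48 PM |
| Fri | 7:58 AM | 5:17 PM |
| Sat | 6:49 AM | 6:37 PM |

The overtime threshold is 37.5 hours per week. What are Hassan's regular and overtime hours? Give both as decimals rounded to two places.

Mon: 7:08 AM–5:47 PM = 10 h 39 min
Tue: 11:22 AM–5:02 PM = 5 h 40 min
Wed: 11:22 AM–5:33 PM = 6 h 11 min
Thu: 5:41 AM–12:48 PM = 7 h 7 min
Fri: 7:58 AM–5:17 PM = 9 h 19 min
Sat: 6:49 AM–6:37 PM = 11 h 48 min
Total worked: 50 h 44 min = 50.73 h.
Threshold 37.5 h → overtime 13 h 14 min, regular 37 h 30 min.

Regular 37.50 hours, overtime 13.23 hours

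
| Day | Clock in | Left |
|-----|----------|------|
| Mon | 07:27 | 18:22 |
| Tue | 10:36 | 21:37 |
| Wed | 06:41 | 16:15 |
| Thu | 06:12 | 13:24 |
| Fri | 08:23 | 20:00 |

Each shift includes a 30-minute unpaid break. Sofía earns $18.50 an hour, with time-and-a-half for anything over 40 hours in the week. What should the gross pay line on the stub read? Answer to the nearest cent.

$956.91

Mon: 07:27–18:22 = 10 h 55 min; less 30 min break → 10 h 25 min
Tue: 10:36–21:37 = 11 h 1 min; less 30 min break → 10 h 31 min
Wed: 06:41–16:15 = 9 h 34 min; less 30 min break → 9 h 4 min
Thu: 06:12–13:24 = 7 h 12 min; less 30 min break → 6 h 42 min
Fri: 08:23–20:00 = 11 h 37 min; less 30 min break → 11 h 7 min
Total worked: 47 h 49 min = 2869 min.
Regular 40 h 0 min = 2400 min at $18.50/h; overtime 7 h 49 min = 469 min at $27.75/h.
Pay = (2400 × $18.50 + 469 × $27.75) ÷ 60 = $956.91.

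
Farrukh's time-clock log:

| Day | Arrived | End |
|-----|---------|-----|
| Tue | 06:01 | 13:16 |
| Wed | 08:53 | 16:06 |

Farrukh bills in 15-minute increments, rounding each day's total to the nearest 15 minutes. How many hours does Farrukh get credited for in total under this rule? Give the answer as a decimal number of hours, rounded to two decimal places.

14.50 hours

Tue: 06:01–13:16 = 7 h 15 min → rounds to 7 h 15 min
Wed: 08:53–16:06 = 7 h 13 min → rounds to 7 h 15 min
Total credited: 14 h 30 min.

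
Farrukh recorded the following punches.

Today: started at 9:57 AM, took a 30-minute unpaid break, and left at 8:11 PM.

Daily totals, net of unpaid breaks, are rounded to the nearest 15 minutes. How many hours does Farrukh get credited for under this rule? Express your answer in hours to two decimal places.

Today: 9:57 AM–8:11 PM = 10 h 14 min − 30 min = 9 h 44 min → rounds to 9 h 45 min

9.75 hours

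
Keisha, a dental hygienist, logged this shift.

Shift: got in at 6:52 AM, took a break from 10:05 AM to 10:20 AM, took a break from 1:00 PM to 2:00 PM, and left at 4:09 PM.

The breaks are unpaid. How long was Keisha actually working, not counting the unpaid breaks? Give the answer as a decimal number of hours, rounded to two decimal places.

Shift: 6:52 AM–4:09 PM = 9 h 17 min; less 75 min break → 8 h 2 min

8.03 hours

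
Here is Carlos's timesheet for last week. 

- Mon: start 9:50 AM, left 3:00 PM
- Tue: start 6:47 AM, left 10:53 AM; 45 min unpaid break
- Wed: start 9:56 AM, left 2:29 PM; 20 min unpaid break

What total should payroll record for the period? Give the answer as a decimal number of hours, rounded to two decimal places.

12.73 hours

Mon: 9:50 AM–3:00 PM = 5 h 10 min
Tue: 6:47 AM–10:53 AM = 4 h 6 min; less 45 min break → 3 h 21 min
Wed: 9:56 AM–2:29 PM = 4 h 33 min; less 20 min break → 4 h 13 min
Total: 5 h 10 min + 3 h 21 min + 4 h 13 min = 12 h 44 min.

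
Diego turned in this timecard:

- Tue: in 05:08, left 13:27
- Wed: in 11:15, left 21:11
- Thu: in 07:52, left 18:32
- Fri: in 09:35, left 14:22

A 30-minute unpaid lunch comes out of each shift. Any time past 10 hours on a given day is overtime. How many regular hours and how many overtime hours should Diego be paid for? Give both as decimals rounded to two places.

Regular 31.53 hours, overtime 0.17 hours

Tue: 05:08–13:27 = 8 h 19 min; less 30 min break → 7 h 49 min
Wed: 11:15–21:11 = 9 h 56 min; less 30 min break → 9 h 26 min
Thu: 07:52–18:32 = 10 h 40 min; less 30 min break → 10 h 10 min
Fri: 09:35–14:22 = 4 h 47 min; less 30 min break → 4 h 17 min
Tue reg 7 h 49 min / OT 0 h 0 min; Wed reg 9 h 26 min / OT 0 h 0 min; Thu reg 10 h 0 min / OT 0 h 10 min; Fri reg 4 h 17 min / OT 0 h 0 min.
Totals: regular 31 h 32 min, overtime 0 h 10 min.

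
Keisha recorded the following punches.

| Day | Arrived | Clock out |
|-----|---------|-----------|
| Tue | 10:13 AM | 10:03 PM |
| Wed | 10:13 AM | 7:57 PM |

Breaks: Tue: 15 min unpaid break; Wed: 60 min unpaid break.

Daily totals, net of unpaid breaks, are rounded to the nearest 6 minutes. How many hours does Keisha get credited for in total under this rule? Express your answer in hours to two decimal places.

20.30 hours

Tue: 10:13 AM–10:03 PM = 11 h 50 min − 15 min = 11 h 35 min → rounds to 11 h 36 min
Wed: 10:13 AM–7:57 PM = 9 h 44 min − 60 min = 8 h 44 min → rounds to 8 h 42 min
Total credited: 20 h 18 min.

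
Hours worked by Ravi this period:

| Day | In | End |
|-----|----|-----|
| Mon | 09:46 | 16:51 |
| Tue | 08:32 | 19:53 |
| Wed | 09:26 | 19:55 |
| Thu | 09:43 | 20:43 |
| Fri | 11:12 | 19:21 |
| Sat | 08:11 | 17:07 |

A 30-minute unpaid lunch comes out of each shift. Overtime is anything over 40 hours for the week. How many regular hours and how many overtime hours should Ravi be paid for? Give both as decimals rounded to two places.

Mon: 09:46–16:51 = 7 h 5 min; less 30 min break → 6 h 35 min
Tue: 08:32–19:53 = 11 h 21 min; less 30 min break → 10 h 51 min
Wed: 09:26–19:55 = 10 h 29 min; less 30 min break → 9 h 59 min
Thu: 09:43–20:43 = 11 h 0 min; less 30 min break → 10 h 30 min
Fri: 11:12–19:21 = 8 h 9 min; less 30 min break → 7 h 39 min
Sat: 08:11–17:07 = 8 h 56 min; less 30 min break → 8 h 26 min
Total worked: 54 h 0 min = 54.00 h.
Threshold 40 h → overtime 14 h 0 min, regular 40 h 0 min.

Regular 40.00 hours, overtime 14.00 hours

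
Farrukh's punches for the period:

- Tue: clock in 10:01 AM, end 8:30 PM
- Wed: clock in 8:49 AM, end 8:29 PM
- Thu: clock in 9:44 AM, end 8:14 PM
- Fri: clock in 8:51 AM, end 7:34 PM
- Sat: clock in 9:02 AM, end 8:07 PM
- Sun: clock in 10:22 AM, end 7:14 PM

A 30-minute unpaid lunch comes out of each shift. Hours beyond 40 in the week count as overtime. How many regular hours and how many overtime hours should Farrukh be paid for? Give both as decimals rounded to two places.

Regular 40.00 hours, overtime 20.32 hours

Tue: 10:01 AM–8:30 PM = 10 h 29 min; less 30 min break → 9 h 59 min
Wed: 8:49 AM–8:29 PM = 11 h 40 min; less 30 min break → 11 h 10 min
Thu: 9:44 AM–8:14 PM = 10 h 30 min; less 30 min break → 10 h 0 min
Fri: 8:51 AM–7:34 PM = 10 h 43 min; less 30 min break → 10 h 13 min
Sat: 9:02 AM–8:07 PM = 11 h 5 min; less 30 min break → 10 h 35 min
Sun: 10:22 AM–7:14 PM = 8 h 52 min; less 30 min break → 8 h 22 min
Total worked: 60 h 19 min = 60.32 h.
Threshold 40 h → overtime 20 h 19 min, regular 40 h 0 min.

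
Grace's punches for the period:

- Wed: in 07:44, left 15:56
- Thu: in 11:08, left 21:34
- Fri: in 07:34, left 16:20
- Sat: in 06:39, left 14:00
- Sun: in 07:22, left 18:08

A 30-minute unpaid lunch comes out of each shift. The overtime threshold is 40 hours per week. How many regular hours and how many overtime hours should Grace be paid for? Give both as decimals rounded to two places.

Regular 40.00 hours, overtime 3.02 hours

Wed: 07:44–15:56 = 8 h 12 min; less 30 min break → 7 h 42 min
Thu: 11:08–21:34 = 10 h 26 min; less 30 min break → 9 h 56 min
Fri: 07:34–16:20 = 8 h 46 min; less 30 min break → 8 h 16 min
Sat: 06:39–14:00 = 7 h 21 min; less 30 min break → 6 h 51 min
Sun: 07:22–18:08 = 10 h 46 min; less 30 min break → 10 h 16 min
Total worked: 43 h 1 min = 43.02 h.
Threshold 40 h → overtime 3 h 1 min, regular 40 h 0 min.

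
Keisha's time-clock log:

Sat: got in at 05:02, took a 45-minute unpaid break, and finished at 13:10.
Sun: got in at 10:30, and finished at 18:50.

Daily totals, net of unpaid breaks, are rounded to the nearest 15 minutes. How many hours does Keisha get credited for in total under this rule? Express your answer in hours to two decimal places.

Sat: 05:02–13:10 = 8 h 8 min − 45 min = 7 h 23 min → rounds to 7 h 30 min
Sun: 10:30–18:50 = 8 h 20 min → rounds to 8 h 15 min
Total credited: 15 h 45 min.

15.75 hours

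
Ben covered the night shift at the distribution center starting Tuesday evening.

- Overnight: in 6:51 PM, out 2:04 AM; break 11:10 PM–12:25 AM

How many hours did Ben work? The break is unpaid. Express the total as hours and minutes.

Overnight: 6:51 PM → midnight = 5 h 9 min; midnight → 2:04 AM = 2 h 4 min; span 7 h 13 min; less 75 min break → 5 h 58 min

5 h 58 min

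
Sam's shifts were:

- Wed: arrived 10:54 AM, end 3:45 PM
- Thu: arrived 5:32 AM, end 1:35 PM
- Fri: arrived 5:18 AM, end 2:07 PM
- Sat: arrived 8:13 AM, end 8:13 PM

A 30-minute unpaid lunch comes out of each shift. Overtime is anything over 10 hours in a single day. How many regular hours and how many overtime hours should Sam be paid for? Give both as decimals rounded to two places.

Regular 30.22 hours, overtime 1.50 hours

Wed: 10:54 AM–3:45 PM = 4 h 51 min; less 30 min break → 4 h 21 min
Thu: 5:32 AM–1:35 PM = 8 h 3 min; less 30 min break → 7 h 33 min
Fri: 5:18 AM–2:07 PM = 8 h 49 min; less 30 min break → 8 h 19 min
Sat: 8:13 AM–8:13 PM = 12 h 0 min; less 30 min break → 11 h 30 min
Wed reg 4 h 21 min / OT 0 h 0 min; Thu reg 7 h 33 min / OT 0 h 0 min; Fri reg 8 h 19 min / OT 0 h 0 min; Sat reg 10 h 0 min / OT 1 h 30 min.
Totals: regular 30 h 13 min, overtime 1 h 30 min.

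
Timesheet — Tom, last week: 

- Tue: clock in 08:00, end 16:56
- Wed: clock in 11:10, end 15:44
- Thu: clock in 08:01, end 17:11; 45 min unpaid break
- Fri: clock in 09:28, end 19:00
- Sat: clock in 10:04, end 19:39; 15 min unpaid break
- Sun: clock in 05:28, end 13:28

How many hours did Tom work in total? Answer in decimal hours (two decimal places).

48.78 hours

Tue: 08:00–16:56 = 8 h 56 min
Wed: 11:10–15:44 = 4 h 34 min
Thu: 08:01–17:11 = 9 h 10 min; less 45 min break → 8 h 25 min
Fri: 09:28–19:00 = 9 h 32 min
Sat: 10:04–19:39 = 9 h 35 min; less 15 min break → 9 h 20 min
Sun: 05:28–13:28 = 8 h 0 min
Total: 8 h 56 min + 4 h 34 min + 8 h 25 min + 9 h 32 min + 9 h 20 min + 8 h 0 min = 48 h 47 min.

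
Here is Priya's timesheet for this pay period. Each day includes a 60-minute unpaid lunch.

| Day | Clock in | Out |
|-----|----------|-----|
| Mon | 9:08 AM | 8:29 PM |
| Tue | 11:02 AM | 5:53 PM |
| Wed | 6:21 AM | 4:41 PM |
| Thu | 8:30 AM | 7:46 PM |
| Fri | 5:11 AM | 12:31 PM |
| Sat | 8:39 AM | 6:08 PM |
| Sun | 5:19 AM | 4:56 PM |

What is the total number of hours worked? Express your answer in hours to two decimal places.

61.23 hours

Mon: 9:08 AM–8:29 PM = 11 h 21 min; less 60 min break → 10 h 21 min
Tue: 11:02 AM–5:53 PM = 6 h 51 min; less 60 min break → 5 h 51 min
Wed: 6:21 AM–4:41 PM = 10 h 20 min; less 60 min break → 9 h 20 min
Thu: 8:30 AM–7:46 PM = 11 h 16 min; less 60 min break → 10 h 16 min
Fri: 5:11 AM–12:31 PM = 7 h 20 min; less 60 min break → 6 h 20 min
Sat: 8:39 AM–6:08 PM = 9 h 29 min; less 60 min break → 8 h 29 min
Sun: 5:19 AM–4:56 PM = 11 h 37 min; less 60 min break → 10 h 37 min
Total: 10 h 21 min + 5 h 51 min + 9 h 20 min + 10 h 16 min + 6 h 20 min + 8 h 29 min + 10 h 37 min = 61 h 14 min.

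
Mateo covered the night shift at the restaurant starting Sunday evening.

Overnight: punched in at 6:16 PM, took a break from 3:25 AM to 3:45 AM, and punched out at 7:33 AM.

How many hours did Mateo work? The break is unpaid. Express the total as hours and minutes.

12 h 57 min

Overnight: 6:16 PM → midnight = 5 h 44 min; midnight → 7:33 AM = 7 h 33 min; span 13 h 17 min; less 20 min break → 12 h 57 min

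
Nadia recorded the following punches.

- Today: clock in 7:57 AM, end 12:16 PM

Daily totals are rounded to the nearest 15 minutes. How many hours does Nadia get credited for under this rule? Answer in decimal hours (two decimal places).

Today: 7:57 AM–12:16 PM = 4 h 19 min → rounds to 4 h 15 min

4.25 hours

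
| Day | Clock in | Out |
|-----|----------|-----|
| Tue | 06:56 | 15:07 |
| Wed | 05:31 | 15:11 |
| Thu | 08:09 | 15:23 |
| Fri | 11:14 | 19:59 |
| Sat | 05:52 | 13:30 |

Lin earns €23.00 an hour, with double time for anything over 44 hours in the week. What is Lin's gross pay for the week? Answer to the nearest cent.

Tue: 06:56–15:07 = 8 h 11 min
Wed: 05:31–15:11 = 9 h 40 min
Thu: 08:09–15:23 = 7 h 14 min
Fri: 11:14–19:59 = 8 h 45 min
Sat: 05:52–13:30 = 7 h 38 min
Total worked: 41 h 28 min = 2488 min.
Regular 41 h 28 min = 2488 min at €23.00/h; overtime 0 h 0 min = 0 min at €46.00/h.
Pay = (2488 × €23.00 + 0 × €46.00) ÷ 60 = €953.73.

€953.73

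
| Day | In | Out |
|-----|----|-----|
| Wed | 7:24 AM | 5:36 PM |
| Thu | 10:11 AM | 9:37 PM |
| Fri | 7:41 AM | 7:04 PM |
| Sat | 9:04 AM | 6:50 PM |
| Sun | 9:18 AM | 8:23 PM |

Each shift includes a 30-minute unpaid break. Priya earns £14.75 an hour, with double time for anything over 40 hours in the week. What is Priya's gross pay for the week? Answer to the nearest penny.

Wed: 7:24 AM–5:36 PM = 10 h 12 min; less 30 min break → 9 h 42 min
Thu: 10:11 AM–9:37 PM = 11 h 26 min; less 30 min break → 10 h 56 min
Fri: 7:41 AM–7:04 PM = 11 h 23 min; less 30 min break → 10 h 53 min
Sat: 9:04 AM–6:50 PM = 9 h 46 min; less 30 min break → 9 h 16 min
Sun: 9:18 AM–8:23 PM = 11 h 5 min; less 30 min break → 10 h 35 min
Total worked: 51 h 22 min = 3082 min.
Regular 40 h 0 min = 2400 min at £14.75/h; overtime 11 h 22 min = 682 min at £29.50/h.
Pay = (2400 × £14.75 + 682 × £29.50) ÷ 60 = £925.32.

£925.32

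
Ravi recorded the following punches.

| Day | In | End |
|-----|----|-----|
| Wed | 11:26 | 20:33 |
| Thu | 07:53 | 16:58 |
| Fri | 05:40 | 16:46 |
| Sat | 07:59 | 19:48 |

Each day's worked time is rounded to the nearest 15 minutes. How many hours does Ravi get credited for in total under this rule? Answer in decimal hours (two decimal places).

Wed: 11:26–20:33 = 9 h 7 min → rounds to 9 h 0 min
Thu: 07:53–16:58 = 9 h 5 min → rounds to 9 h 0 min
Fri: 05:40–16:46 = 11 h 6 min → rounds to 11 h 0 min
Sat: 07:59–19:48 = 11 h 49 min → rounds to 11 h 45 min
Total credited: 40 h 45 min.

40.75 hours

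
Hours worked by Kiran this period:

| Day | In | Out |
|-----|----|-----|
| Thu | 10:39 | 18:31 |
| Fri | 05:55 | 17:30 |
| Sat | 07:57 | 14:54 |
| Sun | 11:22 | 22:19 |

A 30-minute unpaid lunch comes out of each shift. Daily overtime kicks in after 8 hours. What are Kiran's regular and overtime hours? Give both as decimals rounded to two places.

Thu: 10:39–18:31 = 7 h 52 min; less 30 min break → 7 h 22 min
Fri: 05:55–17:30 = 11 h 35 min; less 30 min break → 11 h 5 min
Sat: 07:57–14:54 = 6 h 57 min; less 30 min break → 6 h 27 min
Sun: 11:22–22:19 = 10 h 57 min; less 30 min break → 10 h 27 min
Thu reg 7 h 22 min / OT 0 h 0 min; Fri reg 8 h 0 min / OT 3 h 5 min; Sat reg 6 h 27 min / OT 0 h 0 min; Sun reg 8 h 0 min / OT 2 h 27 min.
Totals: regular 29 h 49 min, overtime 5 h 32 min.

Regular 29.82 hours, overtime 5.53 hours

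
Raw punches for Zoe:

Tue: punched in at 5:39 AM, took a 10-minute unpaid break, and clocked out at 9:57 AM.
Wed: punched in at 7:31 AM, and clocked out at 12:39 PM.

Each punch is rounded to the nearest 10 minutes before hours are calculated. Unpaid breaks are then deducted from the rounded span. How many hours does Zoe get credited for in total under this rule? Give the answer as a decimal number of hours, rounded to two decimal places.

9.33 hours

Tue: in 5:39 AM→5:40 AM, out 9:57 AM→10:00 AM; 4 h 20 min − 10 min = 4 h 10 min
Wed: in 7:31 AM→7:30 AM, out 12:39 PM→12:40 PM; 5 h 10 min
Total credited: 9 h 20 min.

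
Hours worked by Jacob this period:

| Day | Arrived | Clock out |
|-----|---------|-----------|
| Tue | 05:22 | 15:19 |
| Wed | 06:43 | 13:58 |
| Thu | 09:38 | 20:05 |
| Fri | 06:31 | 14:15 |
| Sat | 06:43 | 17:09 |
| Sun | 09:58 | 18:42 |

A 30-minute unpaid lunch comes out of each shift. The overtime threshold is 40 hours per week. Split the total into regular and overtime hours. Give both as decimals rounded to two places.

Tue: 05:22–15:19 = 9 h 57 min; less 30 min break → 9 h 27 min
Wed: 06:43–13:58 = 7 h 15 min; less 30 min break → 6 h 45 min
Thu: 09:38–20:05 = 10 h 27 min; less 30 min break → 9 h 57 min
Fri: 06:31–14:15 = 7 h 44 min; less 30 min break → 7 h 14 min
Sat: 06:43–17:09 = 10 h 26 min; less 30 min break → 9 h 56 min
Sun: 09:58–18:42 = 8 h 44 min; less 30 min break → 8 h 14 min
Total worked: 51 h 33 min = 51.55 h.
Threshold 40 h → overtime 11 h 33 min, regular 40 h 0 min.

Regular 40.00 hours, overtime 11.55 hours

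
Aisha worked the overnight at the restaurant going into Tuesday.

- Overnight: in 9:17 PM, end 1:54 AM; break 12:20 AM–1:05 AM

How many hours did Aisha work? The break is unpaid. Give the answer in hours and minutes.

3 h 52 min

Overnight: 9:17 PM → midnight = 2 h 43 min; midnight → 1:54 AM = 1 h 54 min; span 4 h 37 min; less 45 min break → 3 h 52 min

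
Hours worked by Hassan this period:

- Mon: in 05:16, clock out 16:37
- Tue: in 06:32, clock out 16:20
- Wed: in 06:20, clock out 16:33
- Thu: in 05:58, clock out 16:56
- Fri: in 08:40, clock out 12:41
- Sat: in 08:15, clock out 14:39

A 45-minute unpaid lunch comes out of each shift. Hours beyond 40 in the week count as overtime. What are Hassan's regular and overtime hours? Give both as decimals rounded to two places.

Regular 40.00 hours, overtime 8.25 hours

Mon: 05:16–16:37 = 11 h 21 min; less 45 min break → 10 h 36 min
Tue: 06:32–16:20 = 9 h 48 min; less 45 min break → 9 h 3 min
Wed: 06:20–16:33 = 10 h 13 min; less 45 min break → 9 h 28 min
Thu: 05:58–16:56 = 10 h 58 min; less 45 min break → 10 h 13 min
Fri: 08:40–12:41 = 4 h 1 min; less 45 min break → 3 h 16 min
Sat: 08:15–14:39 = 6 h 24 min; less 45 min break → 5 h 39 min
Total worked: 48 h 15 min = 48.25 h.
Threshold 40 h → overtime 8 h 15 min, regular 40 h 0 min.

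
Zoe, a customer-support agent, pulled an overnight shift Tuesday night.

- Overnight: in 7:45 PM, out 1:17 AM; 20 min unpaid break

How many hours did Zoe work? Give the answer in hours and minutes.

Overnight: 7:45 PM → midnight = 4 h 15 min; midnight → 1:17 AM = 1 h 17 min; span 5 h 32 min; less 20 min break → 5 h 12 min

5 h 12 min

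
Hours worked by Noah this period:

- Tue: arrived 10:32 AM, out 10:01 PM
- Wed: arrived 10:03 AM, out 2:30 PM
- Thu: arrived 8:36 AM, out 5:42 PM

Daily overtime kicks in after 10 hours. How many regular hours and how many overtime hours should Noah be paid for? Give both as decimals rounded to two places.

Regular 23.55 hours, overtime 1.48 hours

Tue: 10:32 AM–10:01 PM = 11 h 29 min
Wed: 10:03 AM–2:30 PM = 4 h 27 min
Thu: 8:36 AM–5:42 PM = 9 h 6 min
Tue reg 10 h 0 min / OT 1 h 29 min; Wed reg 4 h 27 min / OT 0 h 0 min; Thu reg 9 h 6 min / OT 0 h 0 min.
Totals: regular 23 h 33 min, overtime 1 h 29 min.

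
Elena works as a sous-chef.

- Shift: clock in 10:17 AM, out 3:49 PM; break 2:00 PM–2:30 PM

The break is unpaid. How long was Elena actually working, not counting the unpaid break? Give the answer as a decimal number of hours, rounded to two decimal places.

5.03 hours

Shift: 10:17 AM–3:49 PM = 5 h 32 min; less 30 min break → 5 h 2 min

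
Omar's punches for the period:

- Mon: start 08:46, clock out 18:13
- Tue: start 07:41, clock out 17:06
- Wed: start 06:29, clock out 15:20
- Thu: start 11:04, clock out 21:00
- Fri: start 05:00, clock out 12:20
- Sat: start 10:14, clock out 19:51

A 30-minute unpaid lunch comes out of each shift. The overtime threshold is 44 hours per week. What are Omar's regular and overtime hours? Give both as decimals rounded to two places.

Mon: 08:46–18:13 = 9 h 27 min; less 30 min break → 8 h 57 min
Tue: 07:41–17:06 = 9 h 25 min; less 30 min break → 8 h 55 min
Wed: 06:29–15:20 = 8 h 51 min; less 30 min break → 8 h 21 min
Thu: 11:04–21:00 = 9 h 56 min; less 30 min break → 9 h 26 min
Fri: 05:00–12:20 = 7 h 20 min; less 30 min break → 6 h 50 min
Sat: 10:14–19:51 = 9 h 37 min; less 30 min break → 9 h 7 min
Total worked: 51 h 36 min = 51.60 h.
Threshold 44 h → overtime 7 h 36 min, regular 44 h 0 min.

Regular 44.00 hours, overtime 7.60 hours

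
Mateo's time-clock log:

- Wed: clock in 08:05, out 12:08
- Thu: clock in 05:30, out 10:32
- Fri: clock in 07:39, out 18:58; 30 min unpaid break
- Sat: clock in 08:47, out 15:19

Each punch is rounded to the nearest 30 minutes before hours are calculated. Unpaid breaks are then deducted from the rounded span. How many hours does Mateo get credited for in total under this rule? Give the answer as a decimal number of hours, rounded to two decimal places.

Wed: in 08:05→08:00, out 12:08→12:00; 4 h 0 min
Thu: in 05:30→05:30, out 10:32→10:30; 5 h 0 min
Fri: in 07:39→07:30, out 18:58→19:00; 11 h 30 min − 30 min = 11 h 0 min
Sat: in 08:47→09:00, out 15:19→15:30; 6 h 30 min
Total credited: 26 h 30 min.

26.50 hours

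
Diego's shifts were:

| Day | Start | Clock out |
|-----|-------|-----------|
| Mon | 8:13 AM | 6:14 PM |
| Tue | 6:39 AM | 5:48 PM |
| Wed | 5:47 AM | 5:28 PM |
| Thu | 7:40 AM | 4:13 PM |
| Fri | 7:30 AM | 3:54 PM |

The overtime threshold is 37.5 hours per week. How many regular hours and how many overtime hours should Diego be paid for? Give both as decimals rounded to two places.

Mon: 8:13 AM–6:14 PM = 10 h 1 min
Tue: 6:39 AM–5:48 PM = 11 h 9 min
Wed: 5:47 AM–5:28 PM = 11 h 41 min
Thu: 7:40 AM–4:13 PM = 8 h 33 min
Fri: 7:30 AM–3:54 PM = 8 h 24 min
Total worked: 49 h 48 min = 49.80 h.
Threshold 37.5 h → overtime 12 h 18 min, regular 37 h 30 min.

Regular 37.50 hours, overtime 12.30 hours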